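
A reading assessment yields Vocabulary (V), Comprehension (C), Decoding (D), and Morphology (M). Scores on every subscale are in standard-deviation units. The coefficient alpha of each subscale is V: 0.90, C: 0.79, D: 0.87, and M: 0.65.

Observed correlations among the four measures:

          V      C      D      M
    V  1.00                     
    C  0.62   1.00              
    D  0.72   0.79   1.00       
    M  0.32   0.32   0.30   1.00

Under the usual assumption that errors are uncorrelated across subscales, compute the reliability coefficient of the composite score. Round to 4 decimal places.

0.9221

Var(V+C+D+M) = 4 + 2·[0.62 + 0.72 + 0.32 + 0.79 + 0.32 + 0.30] = 4 + 6.14 = 10.14.
Because errors are independent across components, Cov(Tᵢ,Tⱼ) = Cov(Xᵢ,Xⱼ); the off-diagonal part of the true-score variance is the same as above.
True-score variance = [0.90 + 0.79 + 0.87 + 0.65] + 6.14 = 3.21 + 6.14 = 9.35.
Reliability = 9.35 / 10.14 = 0.9221.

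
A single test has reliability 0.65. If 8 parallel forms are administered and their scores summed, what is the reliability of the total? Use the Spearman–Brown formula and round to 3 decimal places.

0.937

ρ_k = kρ / (1 + (k−1)ρ) = 8·0.65 / (1 + 7·0.65) = 5.200 / 5.550 = 0.937.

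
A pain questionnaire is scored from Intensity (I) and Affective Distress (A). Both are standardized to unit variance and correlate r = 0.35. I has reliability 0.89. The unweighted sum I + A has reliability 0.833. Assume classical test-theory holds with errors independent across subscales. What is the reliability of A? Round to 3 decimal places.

0.659

Var(I+A) = 2 + 2·0.35 = 2.700.
True-score variance = ρ_I + ρ_A + 2·0.35, so 0.833 = (0.89 + ρ_A + 0.70) / 2.700.
ρ_A = 0.833·2.700 − 0.89 − 0.70 = 0.659.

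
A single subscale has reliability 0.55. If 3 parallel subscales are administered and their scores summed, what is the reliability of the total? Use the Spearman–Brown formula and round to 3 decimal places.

ρ_k = kρ / (1 + (k−1)ρ) = 3·0.55 / (1 + 2·0.55) = 1.650 / 2.100 = 0.786.

0.786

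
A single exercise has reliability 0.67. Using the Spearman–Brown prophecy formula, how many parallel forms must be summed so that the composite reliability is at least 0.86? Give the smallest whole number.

k ≥ ρ*(1−ρ₁)/(ρ₁(1−ρ*)) = 0.86·0.33 / (0.67·0.14) = 3.026.
Smallest integer k = 4.

4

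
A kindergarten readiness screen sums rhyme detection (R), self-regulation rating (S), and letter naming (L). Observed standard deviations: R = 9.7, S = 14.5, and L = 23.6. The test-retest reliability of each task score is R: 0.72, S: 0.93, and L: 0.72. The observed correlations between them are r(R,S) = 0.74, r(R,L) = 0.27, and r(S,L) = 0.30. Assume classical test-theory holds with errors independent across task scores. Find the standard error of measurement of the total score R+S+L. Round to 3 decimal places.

14.036

Var(total) = 861.3 + 537.099 = 1398.4.
True-score variance = 664.288 + 537.099 = 1201.39, so reliability = 0.8591.
Error variance = 1398.4 − 1201.39 = 197.012; SEM = √197.012 = 14.036.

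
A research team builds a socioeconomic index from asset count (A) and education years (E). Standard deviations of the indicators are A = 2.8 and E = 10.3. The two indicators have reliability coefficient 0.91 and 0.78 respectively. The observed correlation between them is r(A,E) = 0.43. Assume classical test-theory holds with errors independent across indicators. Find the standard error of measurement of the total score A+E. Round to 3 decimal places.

4.904

Var(total) = 113.93 + 24.8024 = 138.732.
True-score variance = 89.8846 + 24.8024 = 114.687, so reliability = 0.8267.
Error variance = 138.732 − 114.687 = 24.0454; SEM = √24.0454 = 4.904.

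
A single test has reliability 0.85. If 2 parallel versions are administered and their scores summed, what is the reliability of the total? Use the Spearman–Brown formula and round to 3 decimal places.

0.919

ρ_k = kρ / (1 + (k−1)ρ) = 2·0.85 / (1 + 1·0.85) = 1.700 / 1.850 = 0.919.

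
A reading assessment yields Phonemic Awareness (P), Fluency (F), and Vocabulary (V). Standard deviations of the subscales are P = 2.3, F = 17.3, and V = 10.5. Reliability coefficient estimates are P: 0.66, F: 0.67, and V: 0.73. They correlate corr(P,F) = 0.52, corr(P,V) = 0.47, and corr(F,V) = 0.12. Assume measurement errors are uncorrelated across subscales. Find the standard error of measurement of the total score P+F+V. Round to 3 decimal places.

11.416

Var(total) = 414.83 + 107.679 = 522.509.
True-score variance = 284.498 + 107.679 = 392.177, so reliability = 0.7506.
Error variance = 522.509 − 392.177 = 130.332; SEM = √130.332 = 11.416.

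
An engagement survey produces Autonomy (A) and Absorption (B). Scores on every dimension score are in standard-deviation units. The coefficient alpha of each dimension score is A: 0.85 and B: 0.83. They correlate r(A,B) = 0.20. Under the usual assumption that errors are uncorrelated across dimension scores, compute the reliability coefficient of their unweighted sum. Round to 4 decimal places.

Var(A+B) = 2 + 2·[0.20] = 2 + 0.4 = 2.4.
With uncorrelated errors the cross-covariances are all true-score covariance, so they carry over unchanged; only the diagonal terms shrink to ρᵢσᵢ².
True-score variance = [0.85 + 0.83] + 0.4 = 1.68 + 0.4 = 2.08.
Reliability = 2.08 / 2.4 = 0.8667.

0.8667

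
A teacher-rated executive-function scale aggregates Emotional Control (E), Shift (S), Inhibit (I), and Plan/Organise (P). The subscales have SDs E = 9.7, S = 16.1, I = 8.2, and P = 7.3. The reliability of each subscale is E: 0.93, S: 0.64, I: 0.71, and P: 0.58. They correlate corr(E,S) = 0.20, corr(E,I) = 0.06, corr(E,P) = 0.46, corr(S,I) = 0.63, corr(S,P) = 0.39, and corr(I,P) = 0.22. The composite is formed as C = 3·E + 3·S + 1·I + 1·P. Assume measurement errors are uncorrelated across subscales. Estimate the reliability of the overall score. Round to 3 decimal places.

Var(C) = 3²·9.7² + 3²·16.1² + 8.2² + 7.3² + 2·[9·9.7·16.1·0.20 + 3·9.7·8.2·0.06 + 3·9.7·7.3·0.46 + 3·16.1·8.2·0.63 + 3·16.1·7.3·0.39 + 8.2·7.3·0.22] = 3300.23 + 1586.68 = 4886.91.
Under uncorrelated errors the observed covariances equal the true-score covariances, so only the own-variance terms attenuate.
True-score variance = [3²·9.7²·0.93 + 3²·16.1²·0.64 + 8.2²·0.71 + 7.3²·0.58] + 1586.68 = 2359.23 + 1586.68 = 3945.91.
Reliability = 3945.91 / 4886.91 = 0.807.

0.807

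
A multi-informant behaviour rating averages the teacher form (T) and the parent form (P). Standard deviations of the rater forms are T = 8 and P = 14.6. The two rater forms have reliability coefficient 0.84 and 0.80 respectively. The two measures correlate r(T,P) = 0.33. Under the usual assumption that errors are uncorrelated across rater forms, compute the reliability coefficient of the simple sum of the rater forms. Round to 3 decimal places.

Var(T+P) = 8² + 14.6² + 2·[8·14.6·0.33] = 277.16 + 77.088 = 354.248.
Under uncorrelated errors the observed covariances equal the true-score covariances, so only the own-variance terms attenuate.
True-score variance = [8²·0.84 + 14.6²·0.80] + 77.088 = 224.288 + 77.088 = 301.376.
Reliability = 301.376 / 354.248 = 0.851.

0.851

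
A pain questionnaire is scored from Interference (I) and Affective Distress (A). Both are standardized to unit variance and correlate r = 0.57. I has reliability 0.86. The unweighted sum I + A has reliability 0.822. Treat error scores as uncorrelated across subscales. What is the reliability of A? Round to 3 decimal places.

Var(I+A) = 2 + 2·0.57 = 3.140.
True-score variance = ρ_I + ρ_A + 2·0.57, so 0.822 = (0.86 + ρ_A + 1.14) / 3.140.
ρ_A = 0.822·3.140 − 0.86 − 1.14 = 0.581.

0.581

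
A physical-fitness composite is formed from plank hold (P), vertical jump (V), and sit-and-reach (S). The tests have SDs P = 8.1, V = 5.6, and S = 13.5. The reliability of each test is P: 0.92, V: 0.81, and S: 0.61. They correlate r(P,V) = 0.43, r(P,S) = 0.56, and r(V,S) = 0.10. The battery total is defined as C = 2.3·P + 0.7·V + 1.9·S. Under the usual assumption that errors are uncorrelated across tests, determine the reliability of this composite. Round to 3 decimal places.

Var(C) = 2.3²·8.1² + 0.7²·5.6² + 1.9²·13.5² + 2·[1.61·8.1·5.6·0.43 + 4.37·8.1·13.5·0.56 + 1.33·5.6·13.5·0.10] = 1020.37 + 618.118 = 1638.48.
Because errors are independent across components, Cov(Tᵢ,Tⱼ) = Cov(Xᵢ,Xⱼ); the off-diagonal part of the true-score variance is the same as above.
True-score variance = [2.3²·8.1²·0.92 + 0.7²·5.6²·0.81 + 1.9²·13.5²·0.61] + 618.118 = 733.09 + 618.118 = 1351.21.
Reliability = 1351.21 / 1638.48 = 0.825.

0.825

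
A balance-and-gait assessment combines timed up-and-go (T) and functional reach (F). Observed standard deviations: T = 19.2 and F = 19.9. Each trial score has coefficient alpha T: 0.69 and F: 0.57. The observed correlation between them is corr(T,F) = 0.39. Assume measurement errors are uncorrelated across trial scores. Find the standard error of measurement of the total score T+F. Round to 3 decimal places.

Var(total) = 764.65 + 298.022 = 1062.67.
True-score variance = 480.087 + 298.022 = 778.11, so reliability = 0.7322.
Error variance = 1062.67 − 778.11 = 284.563; SEM = √284.563 = 16.869.

16.869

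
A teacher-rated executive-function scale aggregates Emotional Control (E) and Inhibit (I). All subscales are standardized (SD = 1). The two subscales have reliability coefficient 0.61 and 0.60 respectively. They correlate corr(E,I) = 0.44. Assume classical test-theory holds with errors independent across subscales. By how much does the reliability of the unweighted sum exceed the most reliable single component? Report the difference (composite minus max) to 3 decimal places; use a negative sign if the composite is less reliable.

Var(sum) = 2 + 0.88 = 2.88; true-score variance = 1.21 + 0.88 = 2.09; composite reliability = 0.7257.
Max component reliability = 0.6100.
Difference = 0.7257 − 0.6100 = 0.116.

0.116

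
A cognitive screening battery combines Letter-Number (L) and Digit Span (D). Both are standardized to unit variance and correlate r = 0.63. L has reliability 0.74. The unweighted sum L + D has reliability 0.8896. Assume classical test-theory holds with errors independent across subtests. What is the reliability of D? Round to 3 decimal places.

0.900

Var(L+D) = 2 + 2·0.63 = 3.260.
True-score variance = ρ_L + ρ_D + 2·0.63, so 0.8896 = (0.74 + ρ_D + 1.26) / 3.260.
ρ_D = 0.8896·3.260 − 0.74 − 1.26 = 0.900.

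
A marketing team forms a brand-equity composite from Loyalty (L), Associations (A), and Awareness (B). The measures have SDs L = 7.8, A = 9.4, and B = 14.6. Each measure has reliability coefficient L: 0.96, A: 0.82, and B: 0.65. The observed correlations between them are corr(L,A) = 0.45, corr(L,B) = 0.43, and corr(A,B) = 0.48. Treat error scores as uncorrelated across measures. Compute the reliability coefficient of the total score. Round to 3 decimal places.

Var(L+A+B) = 7.8² + 9.4² + 14.6² + 2·[7.8·9.4·0.45 + 7.8·14.6·0.43 + 9.4·14.6·0.48] = 362.36 + 295.675 = 658.035.
With uncorrelated errors the cross-covariances are all true-score covariance, so they carry over unchanged; only the diagonal terms shrink to ρᵢσᵢ².
True-score variance = [7.8²·0.96 + 9.4²·0.82 + 14.6²·0.65] + 295.675 = 269.416 + 295.675 = 565.091.
Reliability = 565.091 / 658.035 = 0.859.

0.859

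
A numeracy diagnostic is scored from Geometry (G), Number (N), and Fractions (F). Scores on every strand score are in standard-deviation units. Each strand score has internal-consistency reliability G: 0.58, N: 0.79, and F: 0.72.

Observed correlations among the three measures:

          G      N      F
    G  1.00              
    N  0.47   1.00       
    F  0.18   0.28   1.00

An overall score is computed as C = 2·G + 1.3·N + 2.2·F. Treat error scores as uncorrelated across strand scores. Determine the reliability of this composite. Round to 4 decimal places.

0.7902

Var(C) = 2² + 1.3² + 2.2² + 2·[2.6·0.47 + 4.4·0.18 + 2.86·0.28] = 10.53 + 5.6296 = 16.1596.
Under uncorrelated errors the observed covariances equal the true-score covariances, so only the own-variance terms attenuate.
True-score variance = [2²·0.58 + 1.3²·0.79 + 2.2²·0.72] + 5.6296 = 7.1399 + 5.6296 = 12.7695.
Reliability = 12.7695 / 16.1596 = 0.7902.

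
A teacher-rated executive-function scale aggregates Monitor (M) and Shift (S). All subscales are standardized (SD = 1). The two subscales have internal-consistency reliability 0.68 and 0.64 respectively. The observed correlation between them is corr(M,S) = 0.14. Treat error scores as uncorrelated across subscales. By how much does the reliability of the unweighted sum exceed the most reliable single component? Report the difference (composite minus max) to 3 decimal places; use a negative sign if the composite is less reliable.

Var(sum) = 2 + 0.28 = 2.28; true-score variance = 1.32 + 0.28 = 1.6; composite reliability = 0.7018.
Max component reliability = 0.6800.
Difference = 0.7018 − 0.6800 = 0.022.

0.022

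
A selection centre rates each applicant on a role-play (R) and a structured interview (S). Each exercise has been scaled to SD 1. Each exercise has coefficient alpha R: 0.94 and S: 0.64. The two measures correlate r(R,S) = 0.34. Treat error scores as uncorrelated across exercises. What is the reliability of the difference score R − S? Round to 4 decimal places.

0.6818

Var(R−S) = 1 + 1 − 2·0.34 = 2 − 0.68 = 1.32.
With uncorrelated errors the cross-covariances are all true-score covariance, so they carry over unchanged; only the diagonal terms shrink to ρᵢσᵢ².
True-score variance = [0.94 + 0.64] − 0.68 = 1.58 − 0.68 = 0.9.
Reliability = 0.9 / 1.32 = 0.6818.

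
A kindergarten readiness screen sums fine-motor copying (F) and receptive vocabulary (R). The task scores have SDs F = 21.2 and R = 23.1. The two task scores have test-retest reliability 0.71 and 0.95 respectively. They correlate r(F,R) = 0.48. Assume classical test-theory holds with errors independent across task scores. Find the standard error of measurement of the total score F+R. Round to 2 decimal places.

12.53

Var(total) = 983.05 + 470.131 = 1453.18.
True-score variance = 826.032 + 470.131 = 1296.16, so reliability = 0.8919.
Error variance = 1453.18 − 1296.16 = 157.018; SEM = √157.018 = 12.53.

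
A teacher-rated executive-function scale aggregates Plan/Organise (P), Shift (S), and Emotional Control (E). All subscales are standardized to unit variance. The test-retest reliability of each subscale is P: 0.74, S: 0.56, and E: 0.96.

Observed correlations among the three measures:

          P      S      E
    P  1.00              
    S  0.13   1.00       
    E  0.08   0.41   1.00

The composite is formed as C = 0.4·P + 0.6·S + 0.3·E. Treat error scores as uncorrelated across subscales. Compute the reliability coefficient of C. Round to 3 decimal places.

0.757

Var(C) = 0.4² + 0.6² + 0.3² + 2·[0.24·0.13 + 0.12·0.08 + 0.18·0.41] = 0.61 + 0.2292 = 0.8392.
Because errors are independent across components, Cov(Tᵢ,Tⱼ) = Cov(Xᵢ,Xⱼ); the off-diagonal part of the true-score variance is the same as above.
True-score variance = [0.4²·0.74 + 0.6²·0.56 + 0.3²·0.96] + 0.2292 = 0.4064 + 0.2292 = 0.6356.
Reliability = 0.6356 / 0.8392 = 0.757.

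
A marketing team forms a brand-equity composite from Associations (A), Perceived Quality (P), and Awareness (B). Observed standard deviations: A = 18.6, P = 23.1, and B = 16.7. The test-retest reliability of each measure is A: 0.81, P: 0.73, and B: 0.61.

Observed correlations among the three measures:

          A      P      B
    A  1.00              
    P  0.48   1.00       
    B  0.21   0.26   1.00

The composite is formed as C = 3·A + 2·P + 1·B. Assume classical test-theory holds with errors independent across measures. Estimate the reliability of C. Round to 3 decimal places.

Var(C) = 3²·18.6² + 2²·23.1² + 16.7² + 2·[6·18.6·23.1·0.48 + 3·18.6·16.7·0.21 + 2·23.1·16.7·0.26] = 5526.97 + 3267.42 = 8794.39.
Because errors are independent across components, Cov(Tᵢ,Tⱼ) = Cov(Xᵢ,Xⱼ); the off-diagonal part of the true-score variance is the same as above.
True-score variance = [3²·18.6²·0.81 + 2²·23.1²·0.73 + 16.7²·0.61] + 3267.42 = 4250.31 + 3267.42 = 7517.74.
Reliability = 7517.74 / 8794.39 = 0.855.

0.855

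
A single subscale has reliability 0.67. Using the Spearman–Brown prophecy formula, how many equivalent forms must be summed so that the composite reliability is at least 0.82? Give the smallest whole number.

k ≥ ρ*(1−ρ₁)/(ρ₁(1−ρ*)) = 0.82·0.33 / (0.67·0.18) = 2.244.
Smallest integer k = 3.

3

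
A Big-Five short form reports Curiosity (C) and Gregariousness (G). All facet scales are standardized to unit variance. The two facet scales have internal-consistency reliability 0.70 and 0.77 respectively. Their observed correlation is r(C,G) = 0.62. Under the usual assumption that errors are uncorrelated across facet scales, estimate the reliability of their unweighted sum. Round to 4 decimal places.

Var(C+G) = 2 + 2·[0.62] = 2 + 1.24 = 3.24.
Under uncorrelated errors the observed covariances equal the true-score covariances, so only the own-variance terms attenuate.
True-score variance = [0.70 + 0.77] + 1.24 = 1.47 + 1.24 = 2.71.
Reliability = 2.71 / 3.24 = 0.8364.

0.8364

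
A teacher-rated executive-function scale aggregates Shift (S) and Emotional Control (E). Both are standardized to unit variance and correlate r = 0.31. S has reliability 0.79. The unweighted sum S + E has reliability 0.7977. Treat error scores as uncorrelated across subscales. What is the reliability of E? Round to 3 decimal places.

0.680

Var(S+E) = 2 + 2·0.31 = 2.620.
True-score variance = ρ_S + ρ_E + 2·0.31, so 0.7977 = (0.79 + ρ_E + 0.62) / 2.620.
ρ_E = 0.7977·2.620 − 0.79 − 0.62 = 0.680.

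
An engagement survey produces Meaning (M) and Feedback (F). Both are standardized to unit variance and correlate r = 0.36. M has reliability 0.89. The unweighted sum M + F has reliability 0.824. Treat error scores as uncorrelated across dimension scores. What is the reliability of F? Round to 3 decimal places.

0.631

Var(M+F) = 2 + 2·0.36 = 2.720.
True-score variance = ρ_M + ρ_F + 2·0.36, so 0.824 = (0.89 + ρ_F + 0.72) / 2.720.
ρ_F = 0.824·2.720 − 0.89 − 0.72 = 0.631.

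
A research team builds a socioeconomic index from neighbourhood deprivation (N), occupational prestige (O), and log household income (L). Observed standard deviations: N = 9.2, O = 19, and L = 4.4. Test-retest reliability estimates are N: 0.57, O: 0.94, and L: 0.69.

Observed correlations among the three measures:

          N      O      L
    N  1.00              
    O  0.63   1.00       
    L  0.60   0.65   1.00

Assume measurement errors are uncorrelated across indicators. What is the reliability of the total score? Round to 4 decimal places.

Var(N+O+L) = 9.2² + 19² + 4.4² + 2·[9.2·19·0.63 + 9.2·4.4·0.60 + 19·4.4·0.65] = 465 + 377.504 = 842.504.
Under uncorrelated errors the observed covariances equal the true-score covariances, so only the own-variance terms attenuate.
True-score variance = [9.2²·0.57 + 19²·0.94 + 4.4²·0.69] + 377.504 = 400.943 + 377.504 = 778.447.
Reliability = 778.447 / 842.504 = 0.9240.

0.9240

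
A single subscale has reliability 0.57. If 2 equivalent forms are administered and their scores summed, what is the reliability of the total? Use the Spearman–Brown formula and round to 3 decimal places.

ρ_k = kρ / (1 + (k−1)ρ) = 2·0.57 / (1 + 1·0.57) = 1.140 / 1.570 = 0.726.

0.726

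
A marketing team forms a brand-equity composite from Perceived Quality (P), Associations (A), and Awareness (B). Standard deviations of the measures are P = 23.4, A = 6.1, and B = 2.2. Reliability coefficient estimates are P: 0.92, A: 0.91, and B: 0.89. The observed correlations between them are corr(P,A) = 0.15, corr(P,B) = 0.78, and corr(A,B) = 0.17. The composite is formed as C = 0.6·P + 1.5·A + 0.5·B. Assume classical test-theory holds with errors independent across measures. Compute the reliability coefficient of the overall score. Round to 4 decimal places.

0.9327

Var(C) = 0.6²·23.4² + 1.5²·6.1² + 0.5²·2.2² + 2·[0.9·23.4·6.1·0.15 + 0.3·23.4·2.2·0.78 + 0.75·6.1·2.2·0.17] = 282.054 + 66.0545 = 348.109.
With uncorrelated errors the cross-covariances are all true-score covariance, so they carry over unchanged; only the diagonal terms shrink to ρᵢσᵢ².
True-score variance = [0.6²·23.4²·0.92 + 1.5²·6.1²·0.91 + 0.5²·2.2²·0.89] + 66.0545 = 258.616 + 66.0545 = 324.671.
Reliability = 324.671 / 348.109 = 0.9327.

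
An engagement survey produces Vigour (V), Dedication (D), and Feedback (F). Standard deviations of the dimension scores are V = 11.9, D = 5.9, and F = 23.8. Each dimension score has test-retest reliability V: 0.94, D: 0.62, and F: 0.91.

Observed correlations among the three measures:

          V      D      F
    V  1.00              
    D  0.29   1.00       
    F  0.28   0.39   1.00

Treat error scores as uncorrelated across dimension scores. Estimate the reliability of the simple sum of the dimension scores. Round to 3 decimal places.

Var(V+D+F) = 11.9² + 5.9² + 23.8² + 2·[11.9·5.9·0.29 + 11.9·23.8·0.28 + 5.9·23.8·0.39] = 742.86 + 308.853 = 1051.71.
Because errors are independent across components, Cov(Tᵢ,Tⱼ) = Cov(Xᵢ,Xⱼ); the off-diagonal part of the true-score variance is the same as above.
True-score variance = [11.9²·0.94 + 5.9²·0.62 + 23.8²·0.91] + 308.853 = 670.156 + 308.853 = 979.009.
Reliability = 979.009 / 1051.71 = 0.931.

0.931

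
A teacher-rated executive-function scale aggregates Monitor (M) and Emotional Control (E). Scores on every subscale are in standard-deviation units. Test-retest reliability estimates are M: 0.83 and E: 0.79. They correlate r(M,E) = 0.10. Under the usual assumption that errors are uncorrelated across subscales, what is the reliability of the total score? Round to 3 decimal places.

Var(M+E) = 2 + 2·[0.10] = 2 + 0.2 = 2.2.
Under uncorrelated errors the observed covariances equal the true-score covariances, so only the own-variance terms attenuate.
True-score variance = [0.83 + 0.79] + 0.2 = 1.62 + 0.2 = 1.82.
Reliability = 1.82 / 2.2 = 0.827.

0.827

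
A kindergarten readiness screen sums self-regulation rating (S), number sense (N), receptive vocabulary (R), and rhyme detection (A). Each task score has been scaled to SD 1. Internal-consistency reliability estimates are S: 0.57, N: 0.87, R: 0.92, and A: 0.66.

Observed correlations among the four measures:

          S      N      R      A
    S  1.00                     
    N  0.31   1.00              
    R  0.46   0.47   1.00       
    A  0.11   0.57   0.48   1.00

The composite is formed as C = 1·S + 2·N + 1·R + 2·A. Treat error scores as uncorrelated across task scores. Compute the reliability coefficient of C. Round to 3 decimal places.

0.886

Var(C) = 1 + 2² + 1 + 2² + 2·[2·0.31 + 0.46 + 2·0.11 + 2·0.47 + 4·0.57 + 2·0.48] = 10 + 10.96 = 20.96.
With uncorrelated errors the cross-covariances are all true-score covariance, so they carry over unchanged; only the diagonal terms shrink to ρᵢσᵢ².
True-score variance = [0.57 + 2²·0.87 + 0.92 + 2²·0.66] + 10.96 = 7.61 + 10.96 = 18.57.
Reliability = 18.57 / 20.96 = 0.886.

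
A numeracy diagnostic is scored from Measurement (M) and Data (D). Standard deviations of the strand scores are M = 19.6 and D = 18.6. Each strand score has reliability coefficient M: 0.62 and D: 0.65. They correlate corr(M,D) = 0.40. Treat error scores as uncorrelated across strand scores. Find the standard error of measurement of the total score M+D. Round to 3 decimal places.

Var(total) = 730.12 + 291.648 = 1021.77.
True-score variance = 463.053 + 291.648 = 754.701, so reliability = 0.7386.
Error variance = 1021.77 − 754.701 = 267.067; SEM = √267.067 = 16.342.

16.342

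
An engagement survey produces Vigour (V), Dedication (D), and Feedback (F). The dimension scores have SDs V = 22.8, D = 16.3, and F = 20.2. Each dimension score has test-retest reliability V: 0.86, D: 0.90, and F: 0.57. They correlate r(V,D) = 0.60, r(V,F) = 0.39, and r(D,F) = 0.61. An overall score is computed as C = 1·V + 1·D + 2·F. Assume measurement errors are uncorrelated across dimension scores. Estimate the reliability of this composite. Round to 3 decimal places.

Var(C) = 22.8² + 16.3² + 2²·20.2² + 2·[22.8·16.3·0.60 + 2·22.8·20.2·0.39 + 2·16.3·20.2·0.61] = 2417.69 + 1967.84 = 4385.53.
Under uncorrelated errors the observed covariances equal the true-score covariances, so only the own-variance terms attenuate.
True-score variance = [22.8²·0.86 + 16.3²·0.90 + 2²·20.2²·0.57] + 1967.84 = 1616.51 + 1967.84 = 3584.35.
Reliability = 3584.35 / 4385.53 = 0.817.

0.817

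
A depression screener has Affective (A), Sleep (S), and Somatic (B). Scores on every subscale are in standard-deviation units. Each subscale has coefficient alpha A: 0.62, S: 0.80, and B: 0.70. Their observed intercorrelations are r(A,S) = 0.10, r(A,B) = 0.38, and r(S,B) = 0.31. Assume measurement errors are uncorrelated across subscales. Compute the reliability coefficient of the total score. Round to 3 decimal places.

0.808

Var(A+S+B) = 3 + 2·[0.10 + 0.38 + 0.31] = 3 + 1.58 = 4.58.
Under uncorrelated errors the observed covariances equal the true-score covariances, so only the own-variance terms attenuate.
True-score variance = [0.62 + 0.80 + 0.70] + 1.58 = 2.12 + 1.58 = 3.7.
Reliability = 3.7 / 4.58 = 0.808.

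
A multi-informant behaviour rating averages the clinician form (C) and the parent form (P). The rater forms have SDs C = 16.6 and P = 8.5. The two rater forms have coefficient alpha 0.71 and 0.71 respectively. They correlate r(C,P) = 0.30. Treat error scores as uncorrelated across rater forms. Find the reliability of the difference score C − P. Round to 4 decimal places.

0.6167

Var(C−P) = 16.6² + 8.5² − 2·16.6·8.5·0.30 = 347.81 − 84.66 = 263.15.
Under uncorrelated errors the observed covariances equal the true-score covariances, so only the own-variance terms attenuate.
True-score variance = [16.6²·0.71 + 8.5²·0.71] − 84.66 = 246.945 − 84.66 = 162.285.
Reliability = 162.285 / 263.15 = 0.6167.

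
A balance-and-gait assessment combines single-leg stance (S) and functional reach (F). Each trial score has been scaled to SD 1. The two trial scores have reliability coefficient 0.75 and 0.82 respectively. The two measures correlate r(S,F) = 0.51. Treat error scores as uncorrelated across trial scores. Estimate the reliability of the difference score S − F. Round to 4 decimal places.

Var(S−F) = 1 + 1 − 2·0.51 = 2 − 1.02 = 0.98.
Because errors are independent across components, Cov(Tᵢ,Tⱼ) = Cov(Xᵢ,Xⱼ); the off-diagonal part of the true-score variance is the same as above.
True-score variance = [0.75 + 0.82] − 1.02 = 1.57 − 1.02 = 0.55.
Reliability = 0.55 / 0.98 = 0.5612.

0.5612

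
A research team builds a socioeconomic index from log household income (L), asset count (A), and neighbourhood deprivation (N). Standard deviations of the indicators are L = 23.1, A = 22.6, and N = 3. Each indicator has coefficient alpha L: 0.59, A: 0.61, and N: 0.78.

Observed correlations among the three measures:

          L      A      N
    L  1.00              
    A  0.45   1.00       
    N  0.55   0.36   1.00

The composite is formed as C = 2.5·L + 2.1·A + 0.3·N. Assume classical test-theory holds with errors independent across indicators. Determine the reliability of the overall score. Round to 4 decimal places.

Var(C) = 2.5²·23.1² + 2.1²·22.6² + 0.3²·3² + 2·[5.25·23.1·22.6·0.45 + 0.75·23.1·3·0.55 + 0.63·22.6·3·0.36] = 5588.32 + 2554.66 = 8142.98.
Under uncorrelated errors the observed covariances equal the true-score covariances, so only the own-variance terms attenuate.
True-score variance = [2.5²·23.1²·0.59 + 2.1²·22.6²·0.61 + 0.3²·3²·0.78] + 2554.66 = 3342.31 + 2554.66 = 5896.97.
Reliability = 5896.97 / 8142.98 = 0.7242.

0.7242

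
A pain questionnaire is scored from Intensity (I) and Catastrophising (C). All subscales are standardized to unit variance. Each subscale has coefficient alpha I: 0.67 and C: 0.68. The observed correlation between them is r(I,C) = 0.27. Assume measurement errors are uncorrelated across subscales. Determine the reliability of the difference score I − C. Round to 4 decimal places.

Var(I−C) = 1 + 1 − 2·0.27 = 2 − 0.54 = 1.46.
Under uncorrelated errors the observed covariances equal the true-score covariances, so only the own-variance terms attenuate.
True-score variance = [0.67 + 0.68] − 0.54 = 1.35 − 0.54 = 0.81.
Reliability = 0.81 / 1.46 = 0.5548.

0.5548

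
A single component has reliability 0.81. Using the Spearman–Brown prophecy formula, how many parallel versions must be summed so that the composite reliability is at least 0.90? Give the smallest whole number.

3

k ≥ ρ*(1−ρ₁)/(ρ₁(1−ρ*)) = 0.90·0.19 / (0.81·0.10) = 2.111.
Smallest integer k = 3.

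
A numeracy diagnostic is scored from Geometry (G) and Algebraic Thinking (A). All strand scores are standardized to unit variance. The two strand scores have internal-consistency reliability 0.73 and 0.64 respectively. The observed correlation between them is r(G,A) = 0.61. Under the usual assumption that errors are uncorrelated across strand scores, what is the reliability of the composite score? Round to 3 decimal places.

0.804

Var(G+A) = 2 + 2·[0.61] = 2 + 1.22 = 3.22.
Under uncorrelated errors the observed covariances equal the true-score covariances, so only the own-variance terms attenuate.
True-score variance = [0.73 + 0.64] + 1.22 = 1.37 + 1.22 = 2.59.
Reliability = 2.59 / 3.22 = 0.804.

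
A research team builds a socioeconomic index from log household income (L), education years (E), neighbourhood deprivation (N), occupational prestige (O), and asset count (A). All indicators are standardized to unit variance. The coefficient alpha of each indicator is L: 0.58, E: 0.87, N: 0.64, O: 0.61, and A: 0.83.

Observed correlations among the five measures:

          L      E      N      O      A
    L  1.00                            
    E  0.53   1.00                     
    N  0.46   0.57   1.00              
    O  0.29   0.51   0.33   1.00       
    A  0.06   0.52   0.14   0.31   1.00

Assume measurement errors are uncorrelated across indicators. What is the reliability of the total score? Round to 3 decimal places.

0.882

Var(L+E+N+O+A) = 5 + 2·[0.53 + 0.46 + 0.29 + 0.06 + 0.57 + 0.51 + 0.52 + 0.33 + 0.14 + 0.31] = 5 + 7.44 = 12.44.
With uncorrelated errors the cross-covariances are all true-score covariance, so they carry over unchanged; only the diagonal terms shrink to ρᵢσᵢ².
True-score variance = [0.58 + 0.87 + 0.64 + 0.61 + 0.83] + 7.44 = 3.53 + 7.44 = 10.97.
Reliability = 10.97 / 12.44 = 0.882.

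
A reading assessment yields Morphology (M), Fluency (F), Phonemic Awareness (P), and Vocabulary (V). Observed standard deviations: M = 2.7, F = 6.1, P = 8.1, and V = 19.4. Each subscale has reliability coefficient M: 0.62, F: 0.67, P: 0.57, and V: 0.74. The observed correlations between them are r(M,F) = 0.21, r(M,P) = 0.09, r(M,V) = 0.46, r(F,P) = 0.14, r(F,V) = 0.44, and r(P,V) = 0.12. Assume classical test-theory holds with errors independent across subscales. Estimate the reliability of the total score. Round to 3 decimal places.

Var(M+F+P+V) = 2.7² + 6.1² + 8.1² + 19.4² + 2·[2.7·6.1·0.21 + 2.7·8.1·0.09 + 2.7·19.4·0.46 + 6.1·8.1·0.14 + 6.1·19.4·0.44 + 8.1·19.4·0.12] = 486.47 + 214.731 = 701.201.
Under uncorrelated errors the observed covariances equal the true-score covariances, so only the own-variance terms attenuate.
True-score variance = [2.7²·0.62 + 6.1²·0.67 + 8.1²·0.57 + 19.4²·0.74] + 214.731 = 345.355 + 214.731 = 560.086.
Reliability = 560.086 / 701.201 = 0.799.

0.799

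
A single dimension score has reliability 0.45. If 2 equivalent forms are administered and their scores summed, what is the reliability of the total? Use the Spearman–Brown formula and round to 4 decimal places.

ρ_k = kρ / (1 + (k−1)ρ) = 2·0.45 / (1 + 1·0.45) = 0.900 / 1.450 = 0.6207.

0.6207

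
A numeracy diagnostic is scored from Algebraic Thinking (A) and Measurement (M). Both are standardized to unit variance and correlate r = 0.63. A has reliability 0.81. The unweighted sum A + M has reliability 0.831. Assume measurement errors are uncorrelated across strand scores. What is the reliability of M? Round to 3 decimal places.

0.639

Var(A+M) = 2 + 2·0.63 = 3.260.
True-score variance = ρ_A + ρ_M + 2·0.63, so 0.831 = (0.81 + ρ_M + 1.26) / 3.260.
ρ_M = 0.831·3.260 − 0.81 − 1.26 = 0.639.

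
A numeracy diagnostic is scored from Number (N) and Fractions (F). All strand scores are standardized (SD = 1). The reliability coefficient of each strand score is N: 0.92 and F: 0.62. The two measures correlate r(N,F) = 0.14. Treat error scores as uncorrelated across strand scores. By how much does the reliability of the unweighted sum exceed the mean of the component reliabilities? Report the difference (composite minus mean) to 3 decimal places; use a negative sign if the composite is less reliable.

0.028

Var(sum) = 2 + 0.28 = 2.28; true-score variance = 1.54 + 0.28 = 1.82; composite reliability = 0.7982.
Mean component reliability = 0.7700.
Difference = 0.7982 − 0.7700 = 0.028.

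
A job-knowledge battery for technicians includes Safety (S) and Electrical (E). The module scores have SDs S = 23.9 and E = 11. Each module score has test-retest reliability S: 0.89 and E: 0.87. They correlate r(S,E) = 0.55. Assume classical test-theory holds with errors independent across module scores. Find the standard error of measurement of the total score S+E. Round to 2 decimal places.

Var(total) = 692.21 + 289.19 = 981.4.
True-score variance = 613.647 + 289.19 = 902.837, so reliability = 0.9199.
Error variance = 981.4 − 902.837 = 78.5631; SEM = √78.5631 = 8.86.

8.86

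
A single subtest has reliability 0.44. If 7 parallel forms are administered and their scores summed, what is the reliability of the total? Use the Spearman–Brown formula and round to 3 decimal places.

ρ_k = kρ / (1 + (k−1)ρ) = 7·0.44 / (1 + 6·0.44) = 3.080 / 3.640 = 0.846.

0.846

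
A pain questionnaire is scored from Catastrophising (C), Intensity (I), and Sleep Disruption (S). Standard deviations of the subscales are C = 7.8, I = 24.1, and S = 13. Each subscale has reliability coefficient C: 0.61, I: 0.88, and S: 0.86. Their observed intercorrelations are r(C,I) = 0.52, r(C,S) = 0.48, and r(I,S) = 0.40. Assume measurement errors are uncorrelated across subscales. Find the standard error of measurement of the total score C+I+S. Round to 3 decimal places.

10.821

Var(total) = 810.65 + 543.483 = 1354.13.
True-score variance = 693.565 + 543.483 = 1237.05, so reliability = 0.9135.
Error variance = 1354.13 − 1237.05 = 117.085; SEM = √117.085 = 10.821.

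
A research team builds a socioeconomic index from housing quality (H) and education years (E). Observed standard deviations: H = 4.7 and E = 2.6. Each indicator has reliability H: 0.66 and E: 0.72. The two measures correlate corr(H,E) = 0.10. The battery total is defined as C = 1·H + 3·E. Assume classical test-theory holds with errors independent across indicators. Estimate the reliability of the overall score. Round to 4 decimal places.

Var(C) = 4.7² + 3²·2.6² + 2·[3·4.7·2.6·0.10] = 82.93 + 7.332 = 90.262.
Because errors are independent across components, Cov(Tᵢ,Tⱼ) = Cov(Xᵢ,Xⱼ); the off-diagonal part of the true-score variance is the same as above.
True-score variance = [4.7²·0.66 + 3²·2.6²·0.72] + 7.332 = 58.3842 + 7.332 = 65.7162.
Reliability = 65.7162 / 90.262 = 0.7281.

0.7281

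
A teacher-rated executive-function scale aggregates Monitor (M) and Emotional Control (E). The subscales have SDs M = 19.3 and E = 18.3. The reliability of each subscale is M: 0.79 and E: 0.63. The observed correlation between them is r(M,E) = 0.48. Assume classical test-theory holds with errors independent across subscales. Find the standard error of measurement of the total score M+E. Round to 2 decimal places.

Var(total) = 707.38 + 339.062 = 1046.44.
True-score variance = 505.248 + 339.062 = 844.31, so reliability = 0.8068.
Error variance = 1046.44 − 844.31 = 202.132; SEM = √202.132 = 14.22.

14.22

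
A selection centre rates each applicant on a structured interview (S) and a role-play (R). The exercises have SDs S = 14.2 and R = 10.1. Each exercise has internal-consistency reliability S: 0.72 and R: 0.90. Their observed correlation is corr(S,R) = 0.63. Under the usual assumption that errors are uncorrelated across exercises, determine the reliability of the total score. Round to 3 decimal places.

0.862

Var(S+R) = 14.2² + 10.1² + 2·[14.2·10.1·0.63] = 303.65 + 180.709 = 484.359.
Because errors are independent across components, Cov(Tᵢ,Tⱼ) = Cov(Xᵢ,Xⱼ); the off-diagonal part of the true-score variance is the same as above.
True-score variance = [14.2²·0.72 + 10.1²·0.90] + 180.709 = 236.99 + 180.709 = 417.699.
Reliability = 417.699 / 484.359 = 0.862.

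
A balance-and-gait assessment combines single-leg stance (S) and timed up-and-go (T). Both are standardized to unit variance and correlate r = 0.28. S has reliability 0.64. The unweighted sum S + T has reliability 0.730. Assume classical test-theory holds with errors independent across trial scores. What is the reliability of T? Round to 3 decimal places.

Var(S+T) = 2 + 2·0.28 = 2.560.
True-score variance = ρ_S + ρ_T + 2·0.28, so 0.730 = (0.64 + ρ_T + 0.56) / 2.560.
ρ_T = 0.730·2.560 − 0.64 − 0.56 = 0.669.

0.669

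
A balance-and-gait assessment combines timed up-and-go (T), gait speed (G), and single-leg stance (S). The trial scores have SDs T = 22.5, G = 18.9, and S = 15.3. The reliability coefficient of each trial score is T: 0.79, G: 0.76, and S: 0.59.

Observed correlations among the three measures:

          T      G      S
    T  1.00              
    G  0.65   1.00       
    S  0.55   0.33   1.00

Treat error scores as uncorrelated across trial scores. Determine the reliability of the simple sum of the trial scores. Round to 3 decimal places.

0.870

Var(T+G+S) = 22.5² + 18.9² + 15.3² + 2·[22.5·18.9·0.65 + 22.5·15.3·0.55 + 18.9·15.3·0.33] = 1097.55 + 1122.35 = 2219.9.
Because errors are independent across components, Cov(Tᵢ,Tⱼ) = Cov(Xᵢ,Xⱼ); the off-diagonal part of the true-score variance is the same as above.
True-score variance = [22.5²·0.79 + 18.9²·0.76 + 15.3²·0.59] + 1122.35 = 809.53 + 1122.35 = 1931.88.
Reliability = 1931.88 / 2219.9 = 0.870.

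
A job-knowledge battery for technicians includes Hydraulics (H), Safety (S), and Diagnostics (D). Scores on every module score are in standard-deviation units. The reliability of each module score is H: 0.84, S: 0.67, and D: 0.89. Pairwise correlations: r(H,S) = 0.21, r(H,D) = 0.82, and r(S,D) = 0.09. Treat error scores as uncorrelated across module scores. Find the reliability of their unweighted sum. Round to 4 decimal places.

Var(H+S+D) = 3 + 2·[0.21 + 0.82 + 0.09] = 3 + 2.24 = 5.24.
With uncorrelated errors the cross-covariances are all true-score covariance, so they carry over unchanged; only the diagonal terms shrink to ρᵢσᵢ².
True-score variance = [0.84 + 0.67 + 0.89] + 2.24 = 2.4 + 2.24 = 4.64.
Reliability = 4.64 / 5.24 = 0.8855.

0.8855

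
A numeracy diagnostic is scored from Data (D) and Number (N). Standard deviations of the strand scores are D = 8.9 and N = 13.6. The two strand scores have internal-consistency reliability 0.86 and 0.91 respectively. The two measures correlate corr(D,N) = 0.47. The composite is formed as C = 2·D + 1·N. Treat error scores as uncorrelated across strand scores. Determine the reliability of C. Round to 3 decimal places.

Var(C) = 2²·8.9² + 13.6² + 2·[2·8.9·13.6·0.47] = 501.8 + 227.555 = 729.355.
With uncorrelated errors the cross-covariances are all true-score covariance, so they carry over unchanged; only the diagonal terms shrink to ρᵢσᵢ².
True-score variance = [2²·8.9²·0.86 + 13.6²·0.91] + 227.555 = 440.796 + 227.555 = 668.351.
Reliability = 668.351 / 729.355 = 0.916.

0.916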